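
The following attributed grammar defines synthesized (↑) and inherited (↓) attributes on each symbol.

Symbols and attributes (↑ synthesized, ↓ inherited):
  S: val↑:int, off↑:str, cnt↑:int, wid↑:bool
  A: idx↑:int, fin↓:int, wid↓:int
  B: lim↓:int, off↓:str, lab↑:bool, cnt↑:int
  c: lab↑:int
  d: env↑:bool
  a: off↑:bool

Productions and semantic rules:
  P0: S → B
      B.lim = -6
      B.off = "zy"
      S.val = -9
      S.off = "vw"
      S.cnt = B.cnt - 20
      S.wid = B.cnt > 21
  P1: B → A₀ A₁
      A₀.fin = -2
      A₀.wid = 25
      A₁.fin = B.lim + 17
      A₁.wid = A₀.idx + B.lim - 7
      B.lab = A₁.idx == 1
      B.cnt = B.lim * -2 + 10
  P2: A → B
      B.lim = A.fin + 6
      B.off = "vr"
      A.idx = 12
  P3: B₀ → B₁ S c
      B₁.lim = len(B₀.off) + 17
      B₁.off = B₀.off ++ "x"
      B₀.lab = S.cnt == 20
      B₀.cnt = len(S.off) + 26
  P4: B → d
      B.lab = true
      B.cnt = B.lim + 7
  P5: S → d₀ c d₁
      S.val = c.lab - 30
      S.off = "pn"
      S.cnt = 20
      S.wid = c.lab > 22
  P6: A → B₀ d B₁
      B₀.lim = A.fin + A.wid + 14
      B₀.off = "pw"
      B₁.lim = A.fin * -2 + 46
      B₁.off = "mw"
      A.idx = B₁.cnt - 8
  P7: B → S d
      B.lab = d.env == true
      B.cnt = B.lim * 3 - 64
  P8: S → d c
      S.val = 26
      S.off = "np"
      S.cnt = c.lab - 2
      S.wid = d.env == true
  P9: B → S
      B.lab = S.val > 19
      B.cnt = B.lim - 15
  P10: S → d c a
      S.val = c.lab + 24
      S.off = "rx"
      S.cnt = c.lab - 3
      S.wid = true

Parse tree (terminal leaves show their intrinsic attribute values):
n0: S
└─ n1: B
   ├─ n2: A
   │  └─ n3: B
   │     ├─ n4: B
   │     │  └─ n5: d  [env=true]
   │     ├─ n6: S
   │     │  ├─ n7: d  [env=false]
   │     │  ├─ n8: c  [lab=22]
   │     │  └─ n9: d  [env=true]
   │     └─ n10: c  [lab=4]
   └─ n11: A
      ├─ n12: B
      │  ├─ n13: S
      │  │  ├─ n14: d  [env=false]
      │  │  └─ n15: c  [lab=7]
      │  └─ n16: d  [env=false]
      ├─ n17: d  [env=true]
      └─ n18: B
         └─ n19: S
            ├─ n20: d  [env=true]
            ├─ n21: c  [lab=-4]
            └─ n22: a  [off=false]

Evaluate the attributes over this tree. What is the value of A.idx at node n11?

1. n1.lim = -6  [-6]
2. n1.off = "zy"  ["zy"]
3. n2.fin = -2  [-2]
4. n2.wid = 25  [25]
5. n3.lim = 4  [A.fin + 6]
6. n3.off = "vr"  ["vr"]
7. n4.lim = 19  [len(B₀.off) + 17]
8. n4.off = "vrx"  [B₀.off ++ "x"]
9. n5.env = true  [terminal]
10. n4.lab = true  [true]
11. n4.cnt = 26  [B.lim + 7]
12. n7.env = false  [terminal]
13. n8.lab = 22  [terminal]
14. n9.env = true  [terminal]
15. n6.val = -8  [c.lab - 30]
16. n6.off = "pn"  ["pn"]
17. n6.cnt = 20  [20]
18. n6.wid = false  [c.lab > 22]
19. n10.lab = 4  [terminal]
20. n3.lab = true  [S.cnt == 20]
21. n3.cnt = 28  [len(S.off) + 26]
22. n2.idx = 12  [12]
23. n11.fin = 11  [B.lim + 17]
24. n11.wid = -1  [A₀.idx + B.lim - 7]
25. n12.lim = 24  [A.fin + A.wid + 14]
26. n12.off = "pw"  ["pw"]
27. n14.env = false  [terminal]
28. n15.lab = 7  [terminal]
29. n13.val = 26  [26]
30. n13.off = "np"  ["np"]
31. n13.cnt = 5  [c.lab - 2]
32. n13.wid = false  [d.env == true]
33. n16.env = false  [terminal]
34. n12.lab = false  [d.env == true]
35. n12.cnt = 8  [B.lim * 3 - 64]
36. n17.env = true  [terminal]
37. n18.lim = 24  [A.fin * -2 + 46]
38. n18.off = "mw"  ["mw"]
39. n20.env = true  [terminal]
40. n21.lab = -4  [terminal]
41. n22.off = false  [terminal]
42. n19.val = 20  [c.lab + 24]
43. n19.off = "rx"  ["rx"]
44. n19.cnt = -7  [c.lab - 3]
45. n19.wid = true  [true]
46. n18.lab = true  [S.val > 19]
47. n18.cnt = 9  [B.lim - 15]
48. n11.idx = 1  [B₁.cnt - 8]
49. n1.lab = true  [A₁.idx == 1]
50. n1.cnt = 22  [B.lim * -2 + 10]
51. n0.val = -9  [-9]
52. n0.off = "vw"  ["vw"]
53. n0.cnt = 2  [B.cnt - 20]
54. n0.wid = true  [B.cnt > 21]

1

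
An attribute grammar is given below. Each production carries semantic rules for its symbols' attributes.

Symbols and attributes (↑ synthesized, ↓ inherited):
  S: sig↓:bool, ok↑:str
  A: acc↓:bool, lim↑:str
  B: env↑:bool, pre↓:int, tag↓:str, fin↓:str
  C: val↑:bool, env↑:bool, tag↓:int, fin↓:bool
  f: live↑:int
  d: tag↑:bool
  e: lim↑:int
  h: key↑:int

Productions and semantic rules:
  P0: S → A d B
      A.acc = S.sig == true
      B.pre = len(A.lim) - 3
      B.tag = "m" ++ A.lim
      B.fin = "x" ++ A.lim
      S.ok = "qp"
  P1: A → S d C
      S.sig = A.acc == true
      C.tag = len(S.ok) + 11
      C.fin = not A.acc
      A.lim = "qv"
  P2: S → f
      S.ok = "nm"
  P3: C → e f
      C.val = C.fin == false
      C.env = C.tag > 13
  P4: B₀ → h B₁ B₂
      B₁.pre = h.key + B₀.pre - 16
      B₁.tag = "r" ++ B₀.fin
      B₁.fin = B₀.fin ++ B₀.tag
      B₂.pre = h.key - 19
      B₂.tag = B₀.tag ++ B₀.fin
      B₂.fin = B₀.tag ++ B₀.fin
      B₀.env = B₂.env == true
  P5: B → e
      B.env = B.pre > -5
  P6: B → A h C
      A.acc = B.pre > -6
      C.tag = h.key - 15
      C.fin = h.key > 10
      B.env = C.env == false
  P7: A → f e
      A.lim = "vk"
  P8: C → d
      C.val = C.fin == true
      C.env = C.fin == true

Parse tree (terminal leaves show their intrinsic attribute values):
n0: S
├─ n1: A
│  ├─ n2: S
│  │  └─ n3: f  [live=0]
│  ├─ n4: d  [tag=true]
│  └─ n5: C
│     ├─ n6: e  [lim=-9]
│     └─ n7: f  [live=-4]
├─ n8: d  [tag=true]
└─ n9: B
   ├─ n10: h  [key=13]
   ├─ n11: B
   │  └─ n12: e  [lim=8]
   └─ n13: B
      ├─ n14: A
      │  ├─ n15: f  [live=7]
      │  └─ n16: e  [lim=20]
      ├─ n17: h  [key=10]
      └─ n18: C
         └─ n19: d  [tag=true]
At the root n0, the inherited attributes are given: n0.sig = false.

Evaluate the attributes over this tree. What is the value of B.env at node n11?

1. n0.sig = false  [given at root]
2. n1.acc = false  [S.sig == true]
3. n2.sig = false  [A.acc == true]
4. n3.live = 0  [terminal]
5. n2.ok = "nm"  ["nm"]
6. n4.tag = true  [terminal]
7. n5.tag = 13  [len(S.ok) + 11]
8. n5.fin = true  [not A.acc]
9. n6.lim = -9  [terminal]
10. n7.live = -4  [terminal]
11. n5.val = false  [C.fin == false]
12. n5.env = false  [C.tag > 13]
13. n1.lim = "qv"  ["qv"]
14. n8.tag = true  [terminal]
15. n9.pre = -1  [len(A.lim) - 3]
16. n9.tag = "mqv"  ["m" ++ A.lim]
17. n9.fin = "xqv"  ["x" ++ A.lim]
18. n10.key = 13  [terminal]
19. n11.pre = -4  [h.key + B₀.pre - 16]
20. n11.tag = "rxqv"  ["r" ++ B₀.fin]
21. n11.fin = "xqvmqv"  [B₀.fin ++ B₀.tag]
22. n12.lim = 8  [terminal]
23. n11.env = true  [B.pre > -5]
24. n13.pre = -6  [h.key - 19]
25. n13.tag = "mqvxqv"  [B₀.tag ++ B₀.fin]
26. n13.fin = "mqvxqv"  [B₀.tag ++ B₀.fin]
27. n14.acc = false  [B.pre > -6]
28. n15.live = 7  [terminal]
29. n16.lim = 20  [terminal]
30. n14.lim = "vk"  ["vk"]
31. n17.key = 10  [terminal]
32. n18.tag = -5  [h.key - 15]
33. n18.fin = false  [h.key > 10]
34. n19.tag = true  [terminal]
35. n18.val = false  [C.fin == true]
36. n18.env = false  [C.fin == true]
37. n13.env = true  [C.env == false]
38. n9.env = true  [B₂.env == true]
39. n0.ok = "qp"  ["qp"]

true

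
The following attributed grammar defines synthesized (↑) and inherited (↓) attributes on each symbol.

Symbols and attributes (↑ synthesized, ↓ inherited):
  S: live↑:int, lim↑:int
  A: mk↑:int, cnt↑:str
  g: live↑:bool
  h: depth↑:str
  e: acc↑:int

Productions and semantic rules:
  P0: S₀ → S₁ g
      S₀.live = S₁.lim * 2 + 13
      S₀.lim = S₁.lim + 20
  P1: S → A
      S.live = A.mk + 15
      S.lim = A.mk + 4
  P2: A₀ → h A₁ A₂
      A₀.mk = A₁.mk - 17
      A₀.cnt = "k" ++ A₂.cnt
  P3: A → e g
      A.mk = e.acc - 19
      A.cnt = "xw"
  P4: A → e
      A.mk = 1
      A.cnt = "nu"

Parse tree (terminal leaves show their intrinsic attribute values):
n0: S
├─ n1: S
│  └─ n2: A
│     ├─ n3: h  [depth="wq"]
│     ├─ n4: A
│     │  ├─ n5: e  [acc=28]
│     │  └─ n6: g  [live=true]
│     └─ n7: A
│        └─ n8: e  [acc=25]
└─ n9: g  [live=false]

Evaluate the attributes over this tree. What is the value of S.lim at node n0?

1. n3.depth = "wq"  [terminal]
2. n5.acc = 28  [terminal]
3. n6.live = true  [terminal]
4. n4.mk = 9  [e.acc - 19]
5. n4.cnt = "xw"  ["xw"]
6. n8.acc = 25  [terminal]
7. n7.mk = 1  [1]
8. n7.cnt = "nu"  ["nu"]
9. n2.mk = -8  [A₁.mk - 17]
10. n2.cnt = "knu"  ["k" ++ A₂.cnt]
11. n1.live = 7  [A.mk + 15]
12. n1.lim = -4  [A.mk + 4]
13. n9.live = false  [terminal]
14. n0.live = 5  [S₁.lim * 2 + 13]
15. n0.lim = 16  [S₁.lim + 20]

16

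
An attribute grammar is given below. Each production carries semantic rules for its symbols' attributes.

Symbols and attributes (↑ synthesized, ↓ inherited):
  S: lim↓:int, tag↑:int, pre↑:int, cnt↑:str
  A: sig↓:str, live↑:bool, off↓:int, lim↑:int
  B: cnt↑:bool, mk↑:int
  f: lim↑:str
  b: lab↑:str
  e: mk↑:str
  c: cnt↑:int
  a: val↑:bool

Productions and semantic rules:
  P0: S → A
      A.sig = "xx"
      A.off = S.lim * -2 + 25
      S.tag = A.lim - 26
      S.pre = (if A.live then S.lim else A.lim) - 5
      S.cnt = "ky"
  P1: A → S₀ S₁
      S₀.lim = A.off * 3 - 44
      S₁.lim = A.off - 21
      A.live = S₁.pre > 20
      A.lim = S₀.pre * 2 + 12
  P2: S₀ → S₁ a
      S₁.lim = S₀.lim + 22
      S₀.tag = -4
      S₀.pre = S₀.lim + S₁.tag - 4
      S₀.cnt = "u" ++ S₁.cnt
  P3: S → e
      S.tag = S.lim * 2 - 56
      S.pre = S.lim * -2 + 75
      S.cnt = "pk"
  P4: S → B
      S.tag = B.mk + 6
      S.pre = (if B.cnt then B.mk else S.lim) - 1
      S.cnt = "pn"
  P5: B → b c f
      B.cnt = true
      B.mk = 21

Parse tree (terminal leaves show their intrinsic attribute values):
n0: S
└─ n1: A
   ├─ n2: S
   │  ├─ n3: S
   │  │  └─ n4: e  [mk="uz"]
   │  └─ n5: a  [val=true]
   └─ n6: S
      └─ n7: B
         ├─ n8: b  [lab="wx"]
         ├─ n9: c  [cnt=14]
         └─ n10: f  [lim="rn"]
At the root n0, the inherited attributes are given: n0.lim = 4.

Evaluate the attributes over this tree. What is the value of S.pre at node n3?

17

1. n0.lim = 4  [given at root]
2. n1.sig = "xx"  ["xx"]
3. n1.off = 17  [S.lim * -2 + 25]
4. n2.lim = 7  [A.off * 3 - 44]
5. n3.lim = 29  [S₀.lim + 22]
6. n4.mk = "uz"  [terminal]
7. n3.tag = 2  [S.lim * 2 - 56]
8. n3.pre = 17  [S.lim * -2 + 75]
9. n3.cnt = "pk"  ["pk"]
10. n5.val = true  [terminal]
11. n2.tag = -4  [-4]
12. n2.pre = 5  [S₀.lim + S₁.tag - 4]
13. n2.cnt = "upk"  ["u" ++ S₁.cnt]
14. n6.lim = -4  [A.off - 21]
15. n8.lab = "wx"  [terminal]
16. n9.cnt = 14  [terminal]
17. n10.lim = "rn"  [terminal]
18. n7.cnt = true  [true]
19. n7.mk = 21  [21]
20. n6.tag = 27  [B.mk + 6]
21. n6.pre = 20  [(if B.cnt then B.mk else S.lim) - 1]
22. n6.cnt = "pn"  ["pn"]
23. n1.live = false  [S₁.pre > 20]
24. n1.lim = 22  [S₀.pre * 2 + 12]
25. n0.tag = -4  [A.lim - 26]
26. n0.pre = 17  [(if A.live then S.lim else A.lim) - 5]
27. n0.cnt = "ky"  ["ky"]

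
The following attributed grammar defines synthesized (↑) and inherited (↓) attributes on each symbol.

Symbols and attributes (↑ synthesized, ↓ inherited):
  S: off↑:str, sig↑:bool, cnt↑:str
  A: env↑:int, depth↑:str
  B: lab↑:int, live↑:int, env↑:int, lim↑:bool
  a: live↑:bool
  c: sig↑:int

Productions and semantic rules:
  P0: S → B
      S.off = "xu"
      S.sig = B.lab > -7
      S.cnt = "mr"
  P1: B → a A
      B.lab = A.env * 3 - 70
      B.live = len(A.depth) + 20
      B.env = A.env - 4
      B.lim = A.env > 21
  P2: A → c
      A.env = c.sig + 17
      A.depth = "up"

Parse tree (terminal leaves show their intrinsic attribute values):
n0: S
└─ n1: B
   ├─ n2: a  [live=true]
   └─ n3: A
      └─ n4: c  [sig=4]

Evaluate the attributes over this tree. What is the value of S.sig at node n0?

false

1. n2.live = true  [terminal]
2. n4.sig = 4  [terminal]
3. n3.env = 21  [c.sig + 17]
4. n3.depth = "up"  ["up"]
5. n1.lab = -7  [A.env * 3 - 70]
6. n1.live = 22  [len(A.depth) + 20]
7. n1.env = 17  [A.env - 4]
8. n1.lim = false  [A.env > 21]
9. n0.off = "xu"  ["xu"]
10. n0.sig = false  [B.lab > -7]
11. n0.cnt = "mr"  ["mr"]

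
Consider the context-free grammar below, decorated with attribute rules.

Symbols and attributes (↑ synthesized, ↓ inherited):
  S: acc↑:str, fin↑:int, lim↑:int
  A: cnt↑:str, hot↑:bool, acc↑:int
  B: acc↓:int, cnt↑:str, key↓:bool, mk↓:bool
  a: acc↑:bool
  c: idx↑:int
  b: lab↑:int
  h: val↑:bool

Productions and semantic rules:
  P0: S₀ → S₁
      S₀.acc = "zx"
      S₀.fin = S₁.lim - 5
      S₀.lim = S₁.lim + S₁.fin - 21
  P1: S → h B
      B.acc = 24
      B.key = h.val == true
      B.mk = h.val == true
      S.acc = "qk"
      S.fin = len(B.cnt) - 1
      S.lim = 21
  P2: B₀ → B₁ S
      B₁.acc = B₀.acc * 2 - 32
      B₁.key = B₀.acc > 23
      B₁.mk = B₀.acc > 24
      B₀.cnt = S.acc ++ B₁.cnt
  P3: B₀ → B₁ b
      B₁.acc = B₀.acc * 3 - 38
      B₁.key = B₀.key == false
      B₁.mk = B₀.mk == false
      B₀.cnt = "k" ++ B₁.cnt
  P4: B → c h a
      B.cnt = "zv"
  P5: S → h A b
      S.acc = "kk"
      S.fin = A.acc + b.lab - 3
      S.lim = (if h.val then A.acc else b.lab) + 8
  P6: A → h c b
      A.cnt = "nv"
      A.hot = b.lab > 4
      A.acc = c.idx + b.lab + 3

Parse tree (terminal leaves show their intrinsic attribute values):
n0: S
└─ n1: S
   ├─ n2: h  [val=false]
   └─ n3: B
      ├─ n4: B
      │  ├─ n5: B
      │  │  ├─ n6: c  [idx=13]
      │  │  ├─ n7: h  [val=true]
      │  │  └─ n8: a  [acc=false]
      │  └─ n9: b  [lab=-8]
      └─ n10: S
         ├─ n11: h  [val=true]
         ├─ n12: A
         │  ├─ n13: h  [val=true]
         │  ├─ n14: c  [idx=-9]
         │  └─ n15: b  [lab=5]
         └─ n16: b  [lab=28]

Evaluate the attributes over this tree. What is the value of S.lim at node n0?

1. n2.val = false  [terminal]
2. n3.acc = 24  [24]
3. n3.key = false  [h.val == true]
4. n3.mk = false  [h.val == true]
5. n4.acc = 16  [B₀.acc * 2 - 32]
6. n4.key = true  [B₀.acc > 23]
7. n4.mk = false  [B₀.acc > 24]
8. n5.acc = 10  [B₀.acc * 3 - 38]
9. n5.key = false  [B₀.key == false]
10. n5.mk = true  [B₀.mk == false]
11. n6.idx = 13  [terminal]
12. n7.val = true  [terminal]
13. n8.acc = false  [terminal]
14. n5.cnt = "zv"  ["zv"]
15. n9.lab = -8  [terminal]
16. n4.cnt = "kzv"  ["k" ++ B₁.cnt]
17. n11.val = true  [terminal]
18. n13.val = true  [terminal]
19. n14.idx = -9  [terminal]
20. n15.lab = 5  [terminal]
21. n12.cnt = "nv"  ["nv"]
22. n12.hot = true  [b.lab > 4]
23. n12.acc = -1  [c.idx + b.lab + 3]
24. n16.lab = 28  [terminal]
25. n10.acc = "kk"  ["kk"]
26. n10.fin = 24  [A.acc + b.lab - 3]
27. n10.lim = 7  [(if h.val then A.acc else b.lab) + 8]
28. n3.cnt = "kkkzv"  [S.acc ++ B₁.cnt]
29. n1.acc = "qk"  ["qk"]
30. n1.fin = 4  [len(B.cnt) - 1]
31. n1.lim = 21  [21]
32. n0.acc = "zx"  ["zx"]
33. n0.fin = 16  [S₁.lim - 5]
34. n0.lim = 4  [S₁.lim + S₁.fin - 21]

4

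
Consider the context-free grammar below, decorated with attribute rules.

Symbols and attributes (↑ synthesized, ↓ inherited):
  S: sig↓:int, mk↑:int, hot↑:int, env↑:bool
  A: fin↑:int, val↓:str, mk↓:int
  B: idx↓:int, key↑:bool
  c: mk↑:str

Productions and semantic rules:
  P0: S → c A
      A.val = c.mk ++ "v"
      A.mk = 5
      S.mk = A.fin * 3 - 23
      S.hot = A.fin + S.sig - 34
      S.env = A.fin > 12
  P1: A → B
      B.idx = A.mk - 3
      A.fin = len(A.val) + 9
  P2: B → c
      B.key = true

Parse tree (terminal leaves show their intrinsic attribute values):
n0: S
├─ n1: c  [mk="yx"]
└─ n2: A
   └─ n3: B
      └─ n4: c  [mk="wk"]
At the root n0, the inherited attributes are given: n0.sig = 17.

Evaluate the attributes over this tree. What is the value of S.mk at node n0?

1. n0.sig = 17  [given at root]
2. n1.mk = "yx"  [terminal]
3. n2.val = "yxv"  [c.mk ++ "v"]
4. n2.mk = 5  [5]
5. n3.idx = 2  [A.mk - 3]
6. n4.mk = "wk"  [terminal]
7. n3.key = true  [true]
8. n2.fin = 12  [len(A.val) + 9]
9. n0.mk = 13  [A.fin * 3 - 23]
10. n0.hot = -5  [A.fin + S.sig - 34]
11. n0.env = false  [A.fin > 12]

13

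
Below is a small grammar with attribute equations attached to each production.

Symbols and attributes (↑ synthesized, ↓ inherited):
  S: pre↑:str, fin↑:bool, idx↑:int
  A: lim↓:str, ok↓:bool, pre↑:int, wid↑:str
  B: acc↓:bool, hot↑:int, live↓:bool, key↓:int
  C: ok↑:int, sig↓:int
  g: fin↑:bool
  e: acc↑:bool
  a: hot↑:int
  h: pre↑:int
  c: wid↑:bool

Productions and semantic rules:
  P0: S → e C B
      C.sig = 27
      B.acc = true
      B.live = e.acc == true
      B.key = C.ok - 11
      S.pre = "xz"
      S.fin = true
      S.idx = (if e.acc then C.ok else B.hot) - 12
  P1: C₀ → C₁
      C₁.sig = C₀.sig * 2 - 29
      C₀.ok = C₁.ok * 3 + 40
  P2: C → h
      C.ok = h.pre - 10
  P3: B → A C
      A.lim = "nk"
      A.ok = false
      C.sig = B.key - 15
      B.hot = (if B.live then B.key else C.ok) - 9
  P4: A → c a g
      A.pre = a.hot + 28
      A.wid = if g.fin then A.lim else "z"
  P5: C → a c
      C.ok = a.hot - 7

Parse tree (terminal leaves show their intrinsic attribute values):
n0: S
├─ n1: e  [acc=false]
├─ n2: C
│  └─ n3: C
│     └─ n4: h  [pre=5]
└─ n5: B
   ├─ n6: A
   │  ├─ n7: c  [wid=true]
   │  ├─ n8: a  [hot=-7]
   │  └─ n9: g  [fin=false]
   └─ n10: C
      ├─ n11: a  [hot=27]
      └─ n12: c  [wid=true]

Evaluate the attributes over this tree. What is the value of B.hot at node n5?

1. n1.acc = false  [terminal]
2. n2.sig = 27  [27]
3. n3.sig = 25  [C₀.sig * 2 - 29]
4. n4.pre = 5  [terminal]
5. n3.ok = -5  [h.pre - 10]
6. n2.ok = 25  [C₁.ok * 3 + 40]
7. n5.acc = true  [true]
8. n5.live = false  [e.acc == true]
9. n5.key = 14  [C.ok - 11]
10. n6.lim = "nk"  ["nk"]
11. n6.ok = false  [false]
12. n7.wid = true  [terminal]
13. n8.hot = -7  [terminal]
14. n9.fin = false  [terminal]
15. n6.pre = 21  [a.hot + 28]
16. n6.wid = "z"  [if g.fin then A.lim else "z"]
17. n10.sig = -1  [B.key - 15]
18. n11.hot = 27  [terminal]
19. n12.wid = true  [terminal]
20. n10.ok = 20  [a.hot - 7]
21. n5.hot = 11  [(if B.live then B.key else C.ok) - 9]
22. n0.pre = "xz"  ["xz"]
23. n0.fin = true  [true]
24. n0.idx = -1  [(if e.acc then C.ok else B.hot) - 12]

11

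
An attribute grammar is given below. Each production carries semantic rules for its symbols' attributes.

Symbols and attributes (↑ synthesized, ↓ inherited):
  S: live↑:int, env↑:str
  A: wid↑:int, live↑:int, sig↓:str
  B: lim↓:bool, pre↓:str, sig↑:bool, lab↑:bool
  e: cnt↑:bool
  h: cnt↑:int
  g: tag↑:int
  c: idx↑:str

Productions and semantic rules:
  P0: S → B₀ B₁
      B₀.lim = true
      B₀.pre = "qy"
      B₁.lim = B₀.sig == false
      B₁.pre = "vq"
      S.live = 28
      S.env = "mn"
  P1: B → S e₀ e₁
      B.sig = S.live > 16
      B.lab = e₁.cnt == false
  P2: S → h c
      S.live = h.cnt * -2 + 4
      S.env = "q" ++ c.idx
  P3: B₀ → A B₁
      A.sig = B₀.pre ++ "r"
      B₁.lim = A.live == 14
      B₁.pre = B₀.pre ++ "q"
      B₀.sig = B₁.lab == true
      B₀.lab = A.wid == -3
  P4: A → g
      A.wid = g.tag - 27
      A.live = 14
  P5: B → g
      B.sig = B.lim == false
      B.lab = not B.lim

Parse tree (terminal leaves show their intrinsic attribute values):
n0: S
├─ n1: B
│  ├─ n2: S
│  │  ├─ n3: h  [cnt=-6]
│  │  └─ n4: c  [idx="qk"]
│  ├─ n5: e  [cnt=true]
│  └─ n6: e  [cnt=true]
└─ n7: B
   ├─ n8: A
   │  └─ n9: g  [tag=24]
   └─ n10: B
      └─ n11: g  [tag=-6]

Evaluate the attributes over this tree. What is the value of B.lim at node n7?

true

1. n1.lim = true  [true]
2. n1.pre = "qy"  ["qy"]
3. n3.cnt = -6  [terminal]
4. n4.idx = "qk"  [terminal]
5. n2.live = 16  [h.cnt * -2 + 4]
6. n2.env = "qqk"  ["q" ++ c.idx]
7. n5.cnt = true  [terminal]
8. n6.cnt = true  [terminal]
9. n1.sig = false  [S.live > 16]
10. n1.lab = false  [e₁.cnt == false]
11. n7.lim = true  [B₀.sig == false]
12. n7.pre = "vq"  ["vq"]
13. n8.sig = "vqr"  [B₀.pre ++ "r"]
14. n9.tag = 24  [terminal]
15. n8.wid = -3  [g.tag - 27]
16. n8.live = 14  [14]
17. n10.lim = true  [A.live == 14]
18. n10.pre = "vqq"  [B₀.pre ++ "q"]
19. n11.tag = -6  [terminal]
20. n10.sig = false  [B.lim == false]
21. n10.lab = false  [not B.lim]
22. n7.sig = false  [B₁.lab == true]
23. n7.lab = true  [A.wid == -3]
24. n0.live = 28  [28]
25. n0.env = "mn"  ["mn"]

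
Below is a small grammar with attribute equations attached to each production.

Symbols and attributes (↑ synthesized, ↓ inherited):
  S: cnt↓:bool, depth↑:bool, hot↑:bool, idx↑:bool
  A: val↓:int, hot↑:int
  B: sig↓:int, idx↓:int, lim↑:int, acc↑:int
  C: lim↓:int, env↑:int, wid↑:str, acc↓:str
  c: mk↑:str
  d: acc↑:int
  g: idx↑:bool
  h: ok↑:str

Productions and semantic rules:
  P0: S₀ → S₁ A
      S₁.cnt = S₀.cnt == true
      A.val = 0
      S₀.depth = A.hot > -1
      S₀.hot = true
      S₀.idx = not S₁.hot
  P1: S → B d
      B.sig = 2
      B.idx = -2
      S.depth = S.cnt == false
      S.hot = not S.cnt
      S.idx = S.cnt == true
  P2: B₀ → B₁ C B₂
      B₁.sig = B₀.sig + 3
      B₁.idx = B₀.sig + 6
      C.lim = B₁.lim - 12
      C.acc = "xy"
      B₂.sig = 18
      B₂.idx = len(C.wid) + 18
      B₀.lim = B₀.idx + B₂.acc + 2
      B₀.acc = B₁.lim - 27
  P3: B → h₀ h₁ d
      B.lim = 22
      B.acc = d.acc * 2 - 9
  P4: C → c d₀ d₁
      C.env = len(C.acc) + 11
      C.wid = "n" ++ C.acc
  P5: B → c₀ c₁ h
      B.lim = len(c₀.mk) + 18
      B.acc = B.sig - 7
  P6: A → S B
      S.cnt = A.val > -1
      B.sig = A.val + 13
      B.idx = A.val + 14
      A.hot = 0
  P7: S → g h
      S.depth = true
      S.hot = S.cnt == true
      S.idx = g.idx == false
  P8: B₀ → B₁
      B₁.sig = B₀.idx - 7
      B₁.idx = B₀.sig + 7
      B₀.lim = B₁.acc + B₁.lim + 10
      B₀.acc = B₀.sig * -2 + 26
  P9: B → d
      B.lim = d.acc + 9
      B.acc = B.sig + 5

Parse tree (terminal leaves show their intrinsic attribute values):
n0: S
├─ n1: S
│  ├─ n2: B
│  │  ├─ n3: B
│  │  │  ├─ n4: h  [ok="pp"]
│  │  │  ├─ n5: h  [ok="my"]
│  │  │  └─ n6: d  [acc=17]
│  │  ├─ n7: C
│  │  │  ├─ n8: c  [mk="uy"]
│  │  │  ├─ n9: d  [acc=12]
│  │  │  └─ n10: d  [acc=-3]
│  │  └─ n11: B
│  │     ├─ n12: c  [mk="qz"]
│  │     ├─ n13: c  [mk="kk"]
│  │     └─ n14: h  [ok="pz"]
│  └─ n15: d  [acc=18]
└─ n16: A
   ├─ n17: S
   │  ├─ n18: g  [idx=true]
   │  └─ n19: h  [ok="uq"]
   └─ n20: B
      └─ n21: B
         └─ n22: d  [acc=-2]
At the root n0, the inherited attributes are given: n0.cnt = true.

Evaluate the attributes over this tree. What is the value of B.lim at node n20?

1. n0.cnt = true  [given at root]
2. n1.cnt = true  [S₀.cnt == true]
3. n2.sig = 2  [2]
4. n2.idx = -2  [-2]
5. n3.sig = 5  [B₀.sig + 3]
6. n3.idx = 8  [B₀.sig + 6]
7. n4.ok = "pp"  [terminal]
8. n5.ok = "my"  [terminal]
9. n6.acc = 17  [terminal]
10. n3.lim = 22  [22]
11. n3.acc = 25  [d.acc * 2 - 9]
12. n7.lim = 10  [B₁.lim - 12]
13. n7.acc = "xy"  ["xy"]
14. n8.mk = "uy"  [terminal]
15. n9.acc = 12  [terminal]
16. n10.acc = -3  [terminal]
17. n7.env = 13  [len(C.acc) + 11]
18. n7.wid = "nxy"  ["n" ++ C.acc]
19. n11.sig = 18  [18]
20. n11.idx = 21  [len(C.wid) + 18]
21. n12.mk = "qz"  [terminal]
22. n13.mk = "kk"  [terminal]
23. n14.ok = "pz"  [terminal]
24. n11.lim = 20  [len(c₀.mk) + 18]
25. n11.acc = 11  [B.sig - 7]
26. n2.lim = 11  [B₀.idx + B₂.acc + 2]
27. n2.acc = -5  [B₁.lim - 27]
28. n15.acc = 18  [terminal]
29. n1.depth = false  [S.cnt == false]
30. n1.hot = false  [not S.cnt]
31. n1.idx = true  [S.cnt == true]
32. n16.val = 0  [0]
33. n17.cnt = true  [A.val > -1]
34. n18.idx = true  [terminal]
35. n19.ok = "uq"  [terminal]
36. n17.depth = true  [true]
37. n17.hot = true  [S.cnt == true]
38. n17.idx = false  [g.idx == false]
39. n20.sig = 13  [A.val + 13]
40. n20.idx = 14  [A.val + 14]
41. n21.sig = 7  [B₀.idx - 7]
42. n21.idx = 20  [B₀.sig + 7]
43. n22.acc = -2  [terminal]
44. n21.lim = 7  [d.acc + 9]
45. n21.acc = 12  [B.sig + 5]
46. n20.lim = 29  [B₁.acc + B₁.lim + 10]
47. n20.acc = 0  [B₀.sig * -2 + 26]
48. n16.hot = 0  [0]
49. n0.depth = true  [A.hot > -1]
50. n0.hot = true  [true]
51. n0.idx = true  [not S₁.hot]

29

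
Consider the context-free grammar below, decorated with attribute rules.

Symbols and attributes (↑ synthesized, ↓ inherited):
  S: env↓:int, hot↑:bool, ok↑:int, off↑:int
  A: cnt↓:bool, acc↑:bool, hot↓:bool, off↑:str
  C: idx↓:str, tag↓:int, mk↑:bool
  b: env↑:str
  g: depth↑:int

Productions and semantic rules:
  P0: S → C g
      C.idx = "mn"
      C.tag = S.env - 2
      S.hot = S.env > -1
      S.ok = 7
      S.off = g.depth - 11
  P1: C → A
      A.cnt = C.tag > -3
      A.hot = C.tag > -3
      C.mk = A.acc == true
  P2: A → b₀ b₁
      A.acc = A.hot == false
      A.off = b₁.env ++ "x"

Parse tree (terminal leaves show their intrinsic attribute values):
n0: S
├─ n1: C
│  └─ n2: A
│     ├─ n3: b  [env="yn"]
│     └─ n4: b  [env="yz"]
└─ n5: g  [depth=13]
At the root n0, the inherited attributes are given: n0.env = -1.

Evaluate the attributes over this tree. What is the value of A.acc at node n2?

1. n0.env = -1  [given at root]
2. n1.idx = "mn"  ["mn"]
3. n1.tag = -3  [S.env - 2]
4. n2.cnt = false  [C.tag > -3]
5. n2.hot = false  [C.tag > -3]
6. n3.env = "yn"  [terminal]
7. n4.env = "yz"  [terminal]
8. n2.acc = true  [A.hot == false]
9. n2.off = "yzx"  [b₁.env ++ "x"]
10. n1.mk = true  [A.acc == true]
11. n5.depth = 13  [terminal]
12. n0.hot = false  [S.env > -1]
13. n0.ok = 7  [7]
14. n0.off = 2  [g.depth - 11]

true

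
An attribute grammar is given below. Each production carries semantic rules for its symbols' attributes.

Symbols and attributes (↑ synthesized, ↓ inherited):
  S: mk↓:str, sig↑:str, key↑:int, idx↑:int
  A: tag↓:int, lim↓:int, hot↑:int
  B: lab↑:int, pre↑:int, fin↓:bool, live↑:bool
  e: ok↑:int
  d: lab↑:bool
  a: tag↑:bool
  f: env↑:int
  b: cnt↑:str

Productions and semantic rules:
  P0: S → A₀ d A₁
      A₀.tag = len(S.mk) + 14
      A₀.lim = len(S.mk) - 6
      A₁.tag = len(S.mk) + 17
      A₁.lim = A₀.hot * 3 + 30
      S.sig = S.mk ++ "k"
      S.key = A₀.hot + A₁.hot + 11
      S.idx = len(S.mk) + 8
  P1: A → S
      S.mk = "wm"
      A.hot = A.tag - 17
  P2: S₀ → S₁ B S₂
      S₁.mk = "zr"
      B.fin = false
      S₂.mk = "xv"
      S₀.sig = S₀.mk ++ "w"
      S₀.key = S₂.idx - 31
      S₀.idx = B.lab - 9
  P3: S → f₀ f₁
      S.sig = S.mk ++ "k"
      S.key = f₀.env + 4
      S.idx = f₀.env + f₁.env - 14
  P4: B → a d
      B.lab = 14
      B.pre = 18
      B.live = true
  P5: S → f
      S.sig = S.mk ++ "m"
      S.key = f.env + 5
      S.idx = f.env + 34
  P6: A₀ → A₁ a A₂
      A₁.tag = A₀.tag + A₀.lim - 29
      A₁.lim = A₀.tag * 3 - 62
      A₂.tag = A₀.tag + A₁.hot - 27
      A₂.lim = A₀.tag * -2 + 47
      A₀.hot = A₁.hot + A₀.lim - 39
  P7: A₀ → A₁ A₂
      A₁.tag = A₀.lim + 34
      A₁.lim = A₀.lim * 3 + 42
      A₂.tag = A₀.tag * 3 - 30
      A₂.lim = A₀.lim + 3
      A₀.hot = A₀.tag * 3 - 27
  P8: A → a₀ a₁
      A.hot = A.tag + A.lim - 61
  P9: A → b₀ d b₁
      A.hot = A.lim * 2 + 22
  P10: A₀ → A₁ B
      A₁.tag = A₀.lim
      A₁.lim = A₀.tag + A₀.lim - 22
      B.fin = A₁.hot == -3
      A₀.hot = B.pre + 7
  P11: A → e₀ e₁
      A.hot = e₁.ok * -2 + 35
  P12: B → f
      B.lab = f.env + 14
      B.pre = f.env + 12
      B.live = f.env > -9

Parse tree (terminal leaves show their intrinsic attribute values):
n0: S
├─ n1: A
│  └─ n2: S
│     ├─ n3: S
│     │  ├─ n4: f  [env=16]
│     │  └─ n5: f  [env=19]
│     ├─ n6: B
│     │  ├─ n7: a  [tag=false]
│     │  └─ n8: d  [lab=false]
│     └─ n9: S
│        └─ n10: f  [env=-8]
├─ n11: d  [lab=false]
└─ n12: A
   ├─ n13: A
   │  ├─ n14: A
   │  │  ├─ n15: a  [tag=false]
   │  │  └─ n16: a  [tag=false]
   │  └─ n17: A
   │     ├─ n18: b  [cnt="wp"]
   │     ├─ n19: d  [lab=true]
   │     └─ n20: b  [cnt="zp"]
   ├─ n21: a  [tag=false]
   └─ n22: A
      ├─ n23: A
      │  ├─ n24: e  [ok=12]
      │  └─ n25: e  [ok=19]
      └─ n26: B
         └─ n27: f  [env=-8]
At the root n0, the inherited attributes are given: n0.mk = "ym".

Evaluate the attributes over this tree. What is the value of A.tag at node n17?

21

1. n0.mk = "ym"  [given at root]
2. n1.tag = 16  [len(S.mk) + 14]
3. n1.lim = -4  [len(S.mk) - 6]
4. n2.mk = "wm"  ["wm"]
5. n3.mk = "zr"  ["zr"]
6. n4.env = 16  [terminal]
7. n5.env = 19  [terminal]
8. n3.sig = "zrk"  [S.mk ++ "k"]
9. n3.key = 20  [f₀.env + 4]
10. n3.idx = 21  [f₀.env + f₁.env - 14]
11. n6.fin = false  [false]
12. n7.tag = false  [terminal]
13. n8.lab = false  [terminal]
14. n6.lab = 14  [14]
15. n6.pre = 18  [18]
16. n6.live = true  [true]
17. n9.mk = "xv"  ["xv"]
18. n10.env = -8  [terminal]
19. n9.sig = "xvm"  [S.mk ++ "m"]
20. n9.key = -3  [f.env + 5]
21. n9.idx = 26  [f.env + 34]
22. n2.sig = "wmw"  [S₀.mk ++ "w"]
23. n2.key = -5  [S₂.idx - 31]
24. n2.idx = 5  [B.lab - 9]
25. n1.hot = -1  [A.tag - 17]
26. n11.lab = false  [terminal]
27. n12.tag = 19  [len(S.mk) + 17]
28. n12.lim = 27  [A₀.hot * 3 + 30]
29. n13.tag = 17  [A₀.tag + A₀.lim - 29]
30. n13.lim = -5  [A₀.tag * 3 - 62]
31. n14.tag = 29  [A₀.lim + 34]
32. n14.lim = 27  [A₀.lim * 3 + 42]
33. n15.tag = false  [terminal]
34. n16.tag = false  [terminal]
35. n14.hot = -5  [A.tag + A.lim - 61]
36. n17.tag = 21  [A₀.tag * 3 - 30]
37. n17.lim = -2  [A₀.lim + 3]
38. n18.cnt = "wp"  [terminal]
39. n19.lab = true  [terminal]
40. n20.cnt = "zp"  [terminal]
41. n17.hot = 18  [A.lim * 2 + 22]
42. n13.hot = 24  [A₀.tag * 3 - 27]
43. n21.tag = false  [terminal]
44. n22.tag = 16  [A₀.tag + A₁.hot - 27]
45. n22.lim = 9  [A₀.tag * -2 + 47]
46. n23.tag = 9  [A₀.lim]
47. n23.lim = 3  [A₀.tag + A₀.lim - 22]
48. n24.ok = 12  [terminal]
49. n25.ok = 19  [terminal]
50. n23.hot = -3  [e₁.ok * -2 + 35]
51. n26.fin = true  [A₁.hot == -3]
52. n27.env = -8  [terminal]
53. n26.lab = 6  [f.env + 14]
54. n26.pre = 4  [f.env + 12]
55. n26.live = true  [f.env > -9]
56. n22.hot = 11  [B.pre + 7]
57. n12.hot = 12  [A₁.hot + A₀.lim - 39]
58. n0.sig = "ymk"  [S.mk ++ "k"]
59. n0.key = 22  [A₀.hot + A₁.hot + 11]
60. n0.idx = 10  [len(S.mk) + 8]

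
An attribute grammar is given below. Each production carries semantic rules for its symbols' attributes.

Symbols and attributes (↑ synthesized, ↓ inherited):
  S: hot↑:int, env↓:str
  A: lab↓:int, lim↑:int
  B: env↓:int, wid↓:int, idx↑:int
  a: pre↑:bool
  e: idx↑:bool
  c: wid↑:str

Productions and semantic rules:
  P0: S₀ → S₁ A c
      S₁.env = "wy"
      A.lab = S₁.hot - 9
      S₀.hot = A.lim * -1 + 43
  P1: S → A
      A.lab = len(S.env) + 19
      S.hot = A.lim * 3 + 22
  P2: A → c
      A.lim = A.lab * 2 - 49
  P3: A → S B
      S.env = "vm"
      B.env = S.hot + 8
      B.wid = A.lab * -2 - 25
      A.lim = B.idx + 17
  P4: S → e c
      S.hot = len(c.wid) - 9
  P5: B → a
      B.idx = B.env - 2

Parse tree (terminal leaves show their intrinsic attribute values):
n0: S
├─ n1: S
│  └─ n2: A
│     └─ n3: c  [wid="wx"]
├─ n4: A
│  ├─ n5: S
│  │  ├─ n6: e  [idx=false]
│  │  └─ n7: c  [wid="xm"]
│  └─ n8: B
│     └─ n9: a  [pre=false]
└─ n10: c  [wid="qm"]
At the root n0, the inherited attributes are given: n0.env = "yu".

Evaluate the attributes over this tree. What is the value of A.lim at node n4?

1. n0.env = "yu"  [given at root]
2. n1.env = "wy"  ["wy"]
3. n2.lab = 21  [len(S.env) + 19]
4. n3.wid = "wx"  [terminal]
5. n2.lim = -7  [A.lab * 2 - 49]
6. n1.hot = 1  [A.lim * 3 + 22]
7. n4.lab = -8  [S₁.hot - 9]
8. n5.env = "vm"  ["vm"]
9. n6.idx = false  [terminal]
10. n7.wid = "xm"  [terminal]
11. n5.hot = -7  [len(c.wid) - 9]
12. n8.env = 1  [S.hot + 8]
13. n8.wid = -9  [A.lab * -2 - 25]
14. n9.pre = false  [terminal]
15. n8.idx = -1  [B.env - 2]
16. n4.lim = 16  [B.idx + 17]
17. n10.wid = "qm"  [terminal]
18. n0.hot = 27  [A.lim * -1 + 43]

16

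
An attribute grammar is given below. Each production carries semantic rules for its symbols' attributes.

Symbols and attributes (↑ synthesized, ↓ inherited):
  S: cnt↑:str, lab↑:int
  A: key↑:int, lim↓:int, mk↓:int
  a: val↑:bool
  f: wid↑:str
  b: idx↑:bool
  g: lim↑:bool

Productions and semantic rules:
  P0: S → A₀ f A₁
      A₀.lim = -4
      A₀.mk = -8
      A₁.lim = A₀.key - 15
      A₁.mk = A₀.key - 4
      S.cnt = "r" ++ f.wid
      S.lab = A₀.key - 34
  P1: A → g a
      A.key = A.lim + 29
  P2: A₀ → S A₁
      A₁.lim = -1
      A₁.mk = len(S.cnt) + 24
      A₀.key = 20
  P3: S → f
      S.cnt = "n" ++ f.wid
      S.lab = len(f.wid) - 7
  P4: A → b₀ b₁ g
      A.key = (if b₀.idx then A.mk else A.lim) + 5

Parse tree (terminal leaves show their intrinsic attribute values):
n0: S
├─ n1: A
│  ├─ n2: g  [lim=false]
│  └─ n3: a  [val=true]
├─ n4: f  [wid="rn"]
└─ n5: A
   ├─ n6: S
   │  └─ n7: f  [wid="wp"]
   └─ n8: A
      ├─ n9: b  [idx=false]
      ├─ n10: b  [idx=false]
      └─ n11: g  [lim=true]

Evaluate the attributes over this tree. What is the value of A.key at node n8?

4

1. n1.lim = -4  [-4]
2. n1.mk = -8  [-8]
3. n2.lim = false  [terminal]
4. n3.val = true  [terminal]
5. n1.key = 25  [A.lim + 29]
6. n4.wid = "rn"  [terminal]
7. n5.lim = 10  [A₀.key - 15]
8. n5.mk = 21  [A₀.key - 4]
9. n7.wid = "wp"  [terminal]
10. n6.cnt = "nwp"  ["n" ++ f.wid]
11. n6.lab = -5  [len(f.wid) - 7]
12. n8.lim = -1  [-1]
13. n8.mk = 27  [len(S.cnt) + 24]
14. n9.idx = false  [terminal]
15. n10.idx = false  [terminal]
16. n11.lim = true  [terminal]
17. n8.key = 4  [(if b₀.idx then A.mk else A.lim) + 5]
18. n5.key = 20  [20]
19. n0.cnt = "rrn"  ["r" ++ f.wid]
20. n0.lab = -9  [A₀.key - 34]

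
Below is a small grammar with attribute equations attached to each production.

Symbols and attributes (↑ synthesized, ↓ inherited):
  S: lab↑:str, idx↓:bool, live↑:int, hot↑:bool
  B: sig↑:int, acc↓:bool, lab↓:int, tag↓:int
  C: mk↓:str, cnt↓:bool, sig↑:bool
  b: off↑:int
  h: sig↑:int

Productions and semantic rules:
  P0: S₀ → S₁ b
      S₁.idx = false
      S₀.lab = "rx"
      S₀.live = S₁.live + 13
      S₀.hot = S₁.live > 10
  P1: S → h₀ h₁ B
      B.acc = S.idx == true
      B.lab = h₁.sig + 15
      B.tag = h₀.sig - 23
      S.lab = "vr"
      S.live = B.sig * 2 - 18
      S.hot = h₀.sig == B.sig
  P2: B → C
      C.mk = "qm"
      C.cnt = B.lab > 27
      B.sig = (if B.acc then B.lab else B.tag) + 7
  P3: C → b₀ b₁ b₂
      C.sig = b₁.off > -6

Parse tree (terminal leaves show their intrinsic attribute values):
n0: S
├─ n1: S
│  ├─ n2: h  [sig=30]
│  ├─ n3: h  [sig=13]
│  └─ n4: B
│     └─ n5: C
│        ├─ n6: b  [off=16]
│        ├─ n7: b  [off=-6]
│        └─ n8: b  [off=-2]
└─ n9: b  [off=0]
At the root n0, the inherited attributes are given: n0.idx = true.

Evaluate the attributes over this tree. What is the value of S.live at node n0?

1. n0.idx = true  [given at root]
2. n1.idx = false  [false]
3. n2.sig = 30  [terminal]
4. n3.sig = 13  [terminal]
5. n4.acc = false  [S.idx == true]
6. n4.lab = 28  [h₁.sig + 15]
7. n4.tag = 7  [h₀.sig - 23]
8. n5.mk = "qm"  ["qm"]
9. n5.cnt = true  [B.lab > 27]
10. n6.off = 16  [terminal]
11. n7.off = -6  [terminal]
12. n8.off = -2  [terminal]
13. n5.sig = false  [b₁.off > -6]
14. n4.sig = 14  [(if B.acc then B.lab else B.tag) + 7]
15. n1.lab = "vr"  ["vr"]
16. n1.live = 10  [B.sig * 2 - 18]
17. n1.hot = false  [h₀.sig == B.sig]
18. n9.off = 0  [terminal]
19. n0.lab = "rx"  ["rx"]
20. n0.live = 23  [S₁.live + 13]
21. n0.hot = false  [S₁.live > 10]

23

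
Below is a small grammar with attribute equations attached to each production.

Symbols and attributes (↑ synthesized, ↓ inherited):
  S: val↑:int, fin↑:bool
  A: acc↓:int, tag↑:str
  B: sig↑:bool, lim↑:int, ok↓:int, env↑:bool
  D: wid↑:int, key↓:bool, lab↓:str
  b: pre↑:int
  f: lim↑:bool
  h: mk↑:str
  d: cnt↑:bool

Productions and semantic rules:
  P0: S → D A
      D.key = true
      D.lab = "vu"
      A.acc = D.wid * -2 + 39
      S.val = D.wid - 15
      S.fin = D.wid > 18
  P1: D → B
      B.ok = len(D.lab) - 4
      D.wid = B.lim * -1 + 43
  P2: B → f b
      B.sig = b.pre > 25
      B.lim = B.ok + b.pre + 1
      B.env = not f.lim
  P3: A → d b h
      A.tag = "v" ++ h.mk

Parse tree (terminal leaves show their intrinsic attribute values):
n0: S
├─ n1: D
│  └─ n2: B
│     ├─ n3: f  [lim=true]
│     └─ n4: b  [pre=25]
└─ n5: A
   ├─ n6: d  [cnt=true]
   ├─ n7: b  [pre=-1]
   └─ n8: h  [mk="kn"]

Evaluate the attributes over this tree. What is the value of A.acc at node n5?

1. n1.key = true  [true]
2. n1.lab = "vu"  ["vu"]
3. n2.ok = -2  [len(D.lab) - 4]
4. n3.lim = true  [terminal]
5. n4.pre = 25  [terminal]
6. n2.sig = false  [b.pre > 25]
7. n2.lim = 24  [B.ok + b.pre + 1]
8. n2.env = false  [not f.lim]
9. n1.wid = 19  [B.lim * -1 + 43]
10. n5.acc = 1  [D.wid * -2 + 39]
11. n6.cnt = true  [terminal]
12. n7.pre = -1  [terminal]
13. n8.mk = "kn"  [terminal]
14. n5.tag = "vkn"  ["v" ++ h.mk]
15. n0.val = 4  [D.wid - 15]
16. n0.fin = true  [D.wid > 18]

1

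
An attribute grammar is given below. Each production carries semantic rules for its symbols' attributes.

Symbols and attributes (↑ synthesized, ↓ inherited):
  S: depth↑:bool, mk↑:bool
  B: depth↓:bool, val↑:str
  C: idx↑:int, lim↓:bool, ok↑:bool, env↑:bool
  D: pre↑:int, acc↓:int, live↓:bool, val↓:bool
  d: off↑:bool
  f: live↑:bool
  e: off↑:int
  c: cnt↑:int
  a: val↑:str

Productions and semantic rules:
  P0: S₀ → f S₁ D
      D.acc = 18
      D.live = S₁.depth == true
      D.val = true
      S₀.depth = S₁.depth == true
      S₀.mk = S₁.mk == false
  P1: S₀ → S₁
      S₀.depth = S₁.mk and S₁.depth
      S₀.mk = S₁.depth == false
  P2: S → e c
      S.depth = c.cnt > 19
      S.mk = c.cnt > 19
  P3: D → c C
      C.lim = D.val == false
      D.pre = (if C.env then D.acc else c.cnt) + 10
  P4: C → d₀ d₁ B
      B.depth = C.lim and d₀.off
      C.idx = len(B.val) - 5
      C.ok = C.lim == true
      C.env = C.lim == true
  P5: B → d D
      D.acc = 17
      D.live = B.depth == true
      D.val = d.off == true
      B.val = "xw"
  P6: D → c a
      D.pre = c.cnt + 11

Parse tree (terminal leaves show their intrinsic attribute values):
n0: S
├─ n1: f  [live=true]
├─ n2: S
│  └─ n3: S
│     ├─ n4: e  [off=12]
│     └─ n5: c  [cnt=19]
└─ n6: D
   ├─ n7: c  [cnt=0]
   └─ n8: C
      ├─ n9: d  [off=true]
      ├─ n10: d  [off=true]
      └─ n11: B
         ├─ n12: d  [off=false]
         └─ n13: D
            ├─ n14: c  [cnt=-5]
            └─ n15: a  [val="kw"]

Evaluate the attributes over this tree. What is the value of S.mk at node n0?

1. n1.live = true  [terminal]
2. n4.off = 12  [terminal]
3. n5.cnt = 19  [terminal]
4. n3.depth = false  [c.cnt > 19]
5. n3.mk = false  [c.cnt > 19]
6. n2.depth = false  [S₁.mk and S₁.depth]
7. n2.mk = true  [S₁.depth == false]
8. n6.acc = 18  [18]
9. n6.live = false  [S₁.depth == true]
10. n6.val = true  [true]
11. n7.cnt = 0  [terminal]
12. n8.lim = false  [D.val == false]
13. n9.off = true  [terminal]
14. n10.off = true  [terminal]
15. n11.depth = false  [C.lim and d₀.off]
16. n12.off = false  [terminal]
17. n13.acc = 17  [17]
18. n13.live = false  [B.depth == true]
19. n13.val = false  [d.off == true]
20. n14.cnt = -5  [terminal]
21. n15.val = "kw"  [terminal]
22. n13.pre = 6  [c.cnt + 11]
23. n11.val = "xw"  ["xw"]
24. n8.idx = -3  [len(B.val) - 5]
25. n8.ok = false  [C.lim == true]
26. n8.env = false  [C.lim == true]
27. n6.pre = 10  [(if C.env then D.acc else c.cnt) + 10]
28. n0.depth = false  [S₁.depth == true]
29. n0.mk = false  [S₁.mk == false]

false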